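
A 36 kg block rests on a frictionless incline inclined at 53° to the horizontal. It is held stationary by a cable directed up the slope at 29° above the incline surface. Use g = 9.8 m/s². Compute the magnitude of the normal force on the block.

Take axes along and perpendicular to the incline. Weight components: W sin 53° = 281.8 N down-slope, W cos 53° = 212.3 N into the surface.
Along incline: T cos 29° = W sin 53° → T = 322.1 N.
Perpendicular: N = W cos 53° − T sin 29° = 56.14 N.

N ≈ 56.1 N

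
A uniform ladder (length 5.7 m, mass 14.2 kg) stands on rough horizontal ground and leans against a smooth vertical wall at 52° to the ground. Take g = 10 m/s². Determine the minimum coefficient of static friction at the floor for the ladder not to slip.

ΣF_y = 0: N_floor = 14.2×10 = 142 N.
Torques about the foot: N_wall · 5.7 sin 52° = 14.2×10×2.85 cos 52° → N_wall = 55.471 N.
ΣF_x = 0: f_floor = N_wall = 55.471 N.
μ_min = f_floor / N_floor = 55.471 / 142 = 0.3906.

μ_min ≈ 0.391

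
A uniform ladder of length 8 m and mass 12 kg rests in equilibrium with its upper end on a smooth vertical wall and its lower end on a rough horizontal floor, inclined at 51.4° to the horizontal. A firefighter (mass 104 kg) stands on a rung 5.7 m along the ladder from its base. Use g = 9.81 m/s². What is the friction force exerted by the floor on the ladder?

f ≈ 627 N

Torques about the foot: N_wall · 8 sin 51.4° = 12×9.81×4 cos 51.4° + 104×9.81×5.7 cos 51.4° → N_wall = 627.28 N.
ΣF_x = 0: f_floor = N_wall = 627.28 N.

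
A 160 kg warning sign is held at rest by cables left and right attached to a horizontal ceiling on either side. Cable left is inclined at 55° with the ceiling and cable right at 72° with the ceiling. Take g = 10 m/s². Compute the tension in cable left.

T_left ≈ 619 N

Weight W = 160 × 10 = 1600 N acts straight down.
Horizontal: T_left cos 55° = T_right cos 72°  →  T_right = 1.856 T_left.
Vertical: T_left sin 55° + T_right sin 72° = 1600.
Substituting the horizontal relation into the vertical equation gives 2.584 T_left = 1600, so T_left = 619.1 N.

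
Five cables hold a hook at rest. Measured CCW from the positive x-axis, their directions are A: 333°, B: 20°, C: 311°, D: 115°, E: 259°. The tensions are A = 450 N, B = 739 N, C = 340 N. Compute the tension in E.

T_E ≈ 1880 N

Resolve: ΣF_x = 450 cos 333° + 739 cos 20° + 340 cos 311° + T_D cos 115° + T_E cos 259° = 0.
        ΣF_y = 450 sin 333° + 739 sin 20° + 340 sin 311° + T_D sin 115° + T_E sin 259° = 0.
The known terms sum to (1318, -208.1) N, so -0.4226 T_D − 0.1908 T_E = -1318 and 0.9063 T_D − 0.9816 T_E = 208.1.
Solving simultaneously: T_D = 2269 N, T_E = 1883 N.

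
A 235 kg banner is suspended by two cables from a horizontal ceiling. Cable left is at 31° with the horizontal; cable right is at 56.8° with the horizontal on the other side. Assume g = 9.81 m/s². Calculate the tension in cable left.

T_left ≈ 1260 N

Weight W = 235 × 9.81 = 2305 N acts straight down.
Horizontal: T_left cos 31° = T_right cos 56.8°  →  T_right = 1.565 T_left.
Vertical: T_left sin 31° + T_right sin 56.8° = 2305.
Substituting the horizontal relation into the vertical equation gives 1.825 T_left = 2305, so T_left = 1263 N.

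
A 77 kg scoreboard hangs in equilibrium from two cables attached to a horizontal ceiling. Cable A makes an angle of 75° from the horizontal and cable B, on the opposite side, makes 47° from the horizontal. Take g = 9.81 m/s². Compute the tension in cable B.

Weight W = 77 × 9.81 = 755.4 N acts straight down.
Horizontal: T_A cos 75° = T_B cos 47°  →  T_A = 2.635 T_B.
Vertical: T_A sin 75° + T_B sin 47° = 755.4.
Substituting the horizontal relation into the vertical equation gives 3.277 T_B = 755.4, so T_B = 230.5 N.

T_B ≈ 231 N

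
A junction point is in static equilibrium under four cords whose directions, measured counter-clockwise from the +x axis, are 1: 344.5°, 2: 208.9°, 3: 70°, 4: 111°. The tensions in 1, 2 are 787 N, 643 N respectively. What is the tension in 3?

T_3 ≈ 6.50 N

Resolve: ΣF_x = 787 cos 344.5° + 643 cos 208.9° + T_3 cos 70° + T_4 cos 111° = 0.
        ΣF_y = 787 sin 344.5° + 643 sin 208.9° + T_3 sin 70° + T_4 sin 111° = 0.
The known terms sum to (195.5, -521.1) N, so 0.3420 T_3 − 0.3584 T_4 = -195.5 and 0.9397 T_3 + 0.9336 T_4 = 521.1.
Solving simultaneously: T_3 = 6.497 N, T_4 = 551.6 N.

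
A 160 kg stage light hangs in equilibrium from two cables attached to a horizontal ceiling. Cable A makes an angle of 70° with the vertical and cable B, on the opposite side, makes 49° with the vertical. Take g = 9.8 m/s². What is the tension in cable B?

Angles from the horizontal: cable A is 90° − 70° = 20°, cable B is 90° − 49° = 41°.
Weight W = 160 × 9.8 = 1568 N acts straight down.
Horizontal: T_A cos 20° = T_B cos 41°  →  T_A = 0.8031 T_B.
Vertical: T_A sin 20° + T_B sin 41° = 1568.
Substituting the horizontal relation into the vertical equation gives 0.9308 T_B = 1568, so T_B = 1685 N.

T_B ≈ 1680 N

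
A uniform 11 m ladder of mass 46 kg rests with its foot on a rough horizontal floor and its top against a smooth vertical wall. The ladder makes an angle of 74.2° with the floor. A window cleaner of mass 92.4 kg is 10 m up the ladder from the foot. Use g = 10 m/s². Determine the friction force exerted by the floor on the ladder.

f ≈ 303 N

Torques about the foot: N_wall · 11 sin 74.2° = 46×10×5.5 cos 74.2° + 92.4×10×10 cos 74.2° → N_wall = 302.78 N.
ΣF_x = 0: f_floor = N_wall = 302.78 N.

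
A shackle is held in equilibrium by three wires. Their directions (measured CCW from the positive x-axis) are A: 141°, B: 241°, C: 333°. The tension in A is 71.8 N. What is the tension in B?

Resolve: ΣF_x = 71.8 cos 141° + T_B cos 241° + T_C cos 333° = 0.
        ΣF_y = 71.8 sin 141° + T_B sin 241° + T_C sin 333° = 0.
The known terms sum to (-55.8, 45.19) N, so -0.4848 T_B + 0.8910 T_C = 55.8 and -0.8746 T_B − 0.4540 T_C = -45.19.
Solving simultaneously: T_B = 14.94 N, T_C = 70.75 N.

T_B ≈ 14.9 N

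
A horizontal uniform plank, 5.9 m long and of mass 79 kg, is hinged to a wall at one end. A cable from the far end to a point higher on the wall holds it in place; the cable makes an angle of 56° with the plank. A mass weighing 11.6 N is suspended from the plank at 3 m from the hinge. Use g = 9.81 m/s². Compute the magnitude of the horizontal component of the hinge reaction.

H_x ≈ 265 N

Take torques about the hinge: T sin 56° · 5.9 = 79×9.81×2.95 + 11.6×3 = 2321 N·m.
So T = 2321 / (0.8290 × 5.9) = 474.52 N.
ΣF_x = 0: H_x = T cos 56° = 265.35 N.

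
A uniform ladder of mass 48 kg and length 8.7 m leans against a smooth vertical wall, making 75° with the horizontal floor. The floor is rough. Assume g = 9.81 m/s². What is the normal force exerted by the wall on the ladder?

Torques about the foot: N_wall · 8.7 sin 75° = 48×9.81×4.35 cos 75° → N_wall = 63.086 N.

N_wall ≈ 63.1 N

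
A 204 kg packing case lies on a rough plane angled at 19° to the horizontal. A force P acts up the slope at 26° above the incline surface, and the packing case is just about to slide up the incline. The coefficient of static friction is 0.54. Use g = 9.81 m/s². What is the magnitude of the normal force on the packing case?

On the verge of sliding up the incline, friction equals μN and acts down the slope.
Perpendicular: N + P sin 26° = W cos 19° = 1892 N.
Along incline: P cos 26° = W sin 19° + μN  with W sin 19° = 651.5 N.
Solving the pair for P and N: P = 1474 N, N = 1246 N (and f = μN = 673 N).

N ≈ 1250 N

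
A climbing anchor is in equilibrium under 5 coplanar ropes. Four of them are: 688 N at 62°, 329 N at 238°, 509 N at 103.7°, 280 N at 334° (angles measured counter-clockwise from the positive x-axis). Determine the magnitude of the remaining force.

Sum the known components: ΣF_x = 279.8 N, ΣF_y = 700.2 N.
For equilibrium the remaining force must supply (−ΣF_x, −ΣF_y) = (-279.8, -700.2) N.
Magnitude = √((-279.8)² + (-700.2)²) = 754.1 N; direction = atan2(-700.2, -279.8) = 248.2°.

F ≈ 754 N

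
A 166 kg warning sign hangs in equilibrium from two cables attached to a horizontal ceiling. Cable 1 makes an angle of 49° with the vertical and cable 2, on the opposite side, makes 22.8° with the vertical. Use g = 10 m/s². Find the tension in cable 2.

Angles from the horizontal: cable 1 is 90° − 49° = 41°, cable 2 is 90° − 22.8° = 67.2°.
Weight W = 166 × 10 = 1660 N acts straight down.
Horizontal: T_1 cos 41° = T_2 cos 67.2°  →  T_1 = 0.5135 T_2.
Vertical: T_1 sin 41° + T_2 sin 67.2° = 1660.
Substituting the horizontal relation into the vertical equation gives 1.259 T_2 = 1660, so T_2 = 1319 N.

T_2 ≈ 1320 N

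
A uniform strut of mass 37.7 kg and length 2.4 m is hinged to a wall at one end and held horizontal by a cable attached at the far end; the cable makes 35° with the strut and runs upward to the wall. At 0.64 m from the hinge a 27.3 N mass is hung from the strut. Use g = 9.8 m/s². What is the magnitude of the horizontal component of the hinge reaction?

Take torques about the hinge: T sin 35° · 2.4 = 37.7×9.8×1.2 + 27.3×0.64 = 460.82 N·m.
So T = 460.82 / (0.5736 × 2.4) = 334.76 N.
ΣF_x = 0: H_x = T cos 35° = 274.22 N.

H_x ≈ 274 N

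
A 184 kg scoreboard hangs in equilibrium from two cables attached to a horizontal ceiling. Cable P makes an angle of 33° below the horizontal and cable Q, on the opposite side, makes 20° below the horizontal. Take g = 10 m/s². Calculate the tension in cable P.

T_P ≈ 2160 N

Weight W = 184 × 10 = 1840 N acts straight down.
Horizontal: T_P cos 33° = T_Q cos 20°  →  T_Q = 0.8925 T_P.
Vertical: T_P sin 33° + T_Q sin 20° = 1840.
Substituting the horizontal relation into the vertical equation gives 0.8499 T_P = 1840, so T_P = 2165 N.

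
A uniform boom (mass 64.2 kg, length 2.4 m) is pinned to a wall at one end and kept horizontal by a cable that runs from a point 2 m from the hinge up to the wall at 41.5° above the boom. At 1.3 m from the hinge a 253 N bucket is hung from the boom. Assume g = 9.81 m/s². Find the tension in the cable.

T ≈ 818 N

Take torques about the hinge: T sin 41.5° · 2 = 64.2×9.81×1.2 + 253×1.3 = 1084.7 N·m.
So T = 1084.7 / (0.6626 × 2) = 818.46 N.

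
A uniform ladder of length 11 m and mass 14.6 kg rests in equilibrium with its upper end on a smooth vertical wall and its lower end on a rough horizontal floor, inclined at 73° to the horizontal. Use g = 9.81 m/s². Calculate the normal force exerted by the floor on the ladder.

N_floor ≈ 143 N

ΣF_y = 0: N_floor = 14.6×9.81 = 143.23 N.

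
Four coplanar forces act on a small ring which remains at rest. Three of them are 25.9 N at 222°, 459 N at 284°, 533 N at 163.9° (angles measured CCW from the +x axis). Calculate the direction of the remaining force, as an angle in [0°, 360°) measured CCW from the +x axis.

θ ≈ 36.8°

Sum the known components: ΣF_x = -420.3 N, ΣF_y = -314.9 N.
For equilibrium the remaining force must supply (−ΣF_x, −ΣF_y) = (420.3, 314.9) N.
Magnitude = √((420.3)² + (314.9)²) = 525.2 N; direction = atan2(314.9, 420.3) = 36.8°.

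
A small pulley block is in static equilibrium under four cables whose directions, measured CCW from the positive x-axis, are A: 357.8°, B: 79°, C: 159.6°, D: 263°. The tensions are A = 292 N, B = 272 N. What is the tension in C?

Resolve: ΣF_x = 292 cos 357.8° + 272 cos 79° + T_C cos 159.6° + T_D cos 263° = 0.
        ΣF_y = 292 sin 357.8° + 272 sin 79° + T_C sin 159.6° + T_D sin 263° = 0.
The known terms sum to (343.7, 255.8) N, so -0.9373 T_C − 0.1219 T_D = -343.7 and 0.3486 T_C − 0.9925 T_D = -255.8.
Solving simultaneously: T_C = 318.6 N, T_D = 369.6 N.

T_C ≈ 319 N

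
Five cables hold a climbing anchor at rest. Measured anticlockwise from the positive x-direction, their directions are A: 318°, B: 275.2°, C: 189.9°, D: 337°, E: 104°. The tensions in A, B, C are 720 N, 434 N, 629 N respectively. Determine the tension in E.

Resolve: ΣF_x = 720 cos 318° + 434 cos 275.2° + 629 cos 189.9° + T_D cos 337° + T_E cos 104° = 0.
        ΣF_y = 720 sin 318° + 434 sin 275.2° + 629 sin 189.9° + T_D sin 337° + T_E sin 104° = 0.
The known terms sum to (-45.23, -1022) N, so 0.9205 T_D − 0.2419 T_E = 45.23 and -0.3907 T_D + 0.9703 T_E = 1022.
Solving simultaneously: T_D = 364.6 N, T_E = 1200 N.

T_E ≈ 1200 N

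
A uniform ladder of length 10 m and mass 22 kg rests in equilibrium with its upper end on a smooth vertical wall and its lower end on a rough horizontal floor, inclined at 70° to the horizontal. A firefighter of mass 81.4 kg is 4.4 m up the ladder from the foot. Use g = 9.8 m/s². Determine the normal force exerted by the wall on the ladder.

Torques about the foot: N_wall · 10 sin 70° = 22×9.8×5 cos 70° + 81.4×9.8×4.4 cos 70° → N_wall = 166.99 N.

N_wall ≈ 167 N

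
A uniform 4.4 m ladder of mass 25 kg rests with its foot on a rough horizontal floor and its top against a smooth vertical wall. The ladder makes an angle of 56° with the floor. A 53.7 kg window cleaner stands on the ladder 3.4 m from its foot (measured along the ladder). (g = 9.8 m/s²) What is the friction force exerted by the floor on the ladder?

f ≈ 357 N

Torques about the foot: N_wall · 4.4 sin 56° = 25×9.8×2.2 cos 56° + 53.7×9.8×3.4 cos 56° → N_wall = 356.92 N.
ΣF_x = 0: f_floor = N_wall = 356.92 N.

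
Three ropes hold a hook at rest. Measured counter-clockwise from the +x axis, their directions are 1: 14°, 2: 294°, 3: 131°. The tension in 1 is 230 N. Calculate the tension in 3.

Resolve: ΣF_x = 230 cos 14° + T_2 cos 294° + T_3 cos 131° = 0.
        ΣF_y = 230 sin 14° + T_2 sin 294° + T_3 sin 131° = 0.
The known terms sum to (223.2, 55.64) N, so 0.4067 T_2 − 0.6561 T_3 = -223.2 and -0.9135 T_2 + 0.7547 T_3 = -55.64.
Solving simultaneously: T_2 = 700.9 N, T_3 = 774.7 N.

T_3 ≈ 775 N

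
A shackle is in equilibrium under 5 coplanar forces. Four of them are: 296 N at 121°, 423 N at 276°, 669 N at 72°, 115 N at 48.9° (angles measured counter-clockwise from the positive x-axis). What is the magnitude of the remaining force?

Sum the known components: ΣF_x = 174.1 N, ΣF_y = 556 N.
For equilibrium the remaining force must supply (−ΣF_x, −ΣF_y) = (-174.1, -556) N.
Magnitude = √((-174.1)² + (-556)²) = 582.6 N; direction = atan2(-556, -174.1) = 252.6°.

F ≈ 583 N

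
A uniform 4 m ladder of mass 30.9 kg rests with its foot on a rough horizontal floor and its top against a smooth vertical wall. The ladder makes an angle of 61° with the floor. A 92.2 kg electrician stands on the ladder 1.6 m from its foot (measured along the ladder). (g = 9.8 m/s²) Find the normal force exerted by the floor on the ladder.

ΣF_y = 0: N_floor = 30.9×9.8 + 92.2×9.8 = 1206.4 N.

N_floor ≈ 1210 N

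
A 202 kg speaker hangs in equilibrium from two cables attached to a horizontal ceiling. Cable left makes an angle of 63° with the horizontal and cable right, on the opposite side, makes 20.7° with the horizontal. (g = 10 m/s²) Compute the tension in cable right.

Weight W = 202 × 10 = 2020 N acts straight down.
Horizontal: T_left cos 63° = T_right cos 20.7°  →  T_left = 2.06 T_right.
Vertical: T_left sin 63° + T_right sin 20.7° = 2020.
Substituting the horizontal relation into the vertical equation gives 2.189 T_right = 2020, so T_right = 922.6 N.

T_right ≈ 923 N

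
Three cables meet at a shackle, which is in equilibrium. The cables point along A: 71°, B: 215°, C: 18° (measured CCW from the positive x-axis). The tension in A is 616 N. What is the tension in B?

Resolve: ΣF_x = 616 cos 71° + T_B cos 215° + T_C cos 18° = 0.
        ΣF_y = 616 sin 71° + T_B sin 215° + T_C sin 18° = 0.
The known terms sum to (200.5, 582.4) N, so -0.8192 T_B + 0.9511 T_C = -200.5 and -0.5736 T_B + 0.3090 T_C = -582.4.
Solving simultaneously: T_B = 1683 N, T_C = 1238 N.

T_B ≈ 1680 N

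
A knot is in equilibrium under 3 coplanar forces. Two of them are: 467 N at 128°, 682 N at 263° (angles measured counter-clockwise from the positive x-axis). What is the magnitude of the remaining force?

F ≈ 482 N

Sum the known components: ΣF_x = -370.6 N, ΣF_y = -308.9 N.
For equilibrium the remaining force must supply (−ΣF_x, −ΣF_y) = (370.6, 308.9) N.
Magnitude = √((370.6)² + (308.9)²) = 482.5 N; direction = atan2(308.9, 370.6) = 39.8°.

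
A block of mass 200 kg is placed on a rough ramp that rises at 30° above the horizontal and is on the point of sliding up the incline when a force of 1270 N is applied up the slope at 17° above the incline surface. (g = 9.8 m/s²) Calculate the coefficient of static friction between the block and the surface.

On the verge of sliding up the incline, friction is at its maximum μN and acts down the slope.
Perpendicular to incline: N = W cos 30° − P sin 17° = 1697 − 371.3 = 1326 N.
Along incline: P cos 17° − μN = W sin 30° → μ = −(W sin 30° − P cos 17°) / N = 0.1768.

μ ≈ 0.177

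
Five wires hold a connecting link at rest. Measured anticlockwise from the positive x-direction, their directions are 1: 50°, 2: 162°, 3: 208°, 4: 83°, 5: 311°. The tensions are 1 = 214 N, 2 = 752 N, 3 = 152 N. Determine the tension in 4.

Resolve: ΣF_x = 214 cos 50° + 752 cos 162° + 152 cos 208° + T_4 cos 83° + T_5 cos 311° = 0.
        ΣF_y = 214 sin 50° + 752 sin 162° + 152 sin 208° + T_4 sin 83° + T_5 sin 311° = 0.
The known terms sum to (-711.8, 325) N, so 0.1219 T_4 + 0.6561 T_5 = 711.8 and 0.9925 T_4 − 0.7547 T_5 = -325.
Solving simultaneously: T_4 = 436 N, T_5 = 1004 N.

T_4 ≈ 436 N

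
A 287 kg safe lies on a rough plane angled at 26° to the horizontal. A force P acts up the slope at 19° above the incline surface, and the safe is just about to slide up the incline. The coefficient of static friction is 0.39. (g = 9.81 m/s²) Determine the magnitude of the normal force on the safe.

On the verge of sliding up the incline, friction equals μN and acts down the slope.
Perpendicular: N + P sin 19° = W cos 26° = 2531 N.
Along incline: P cos 19° = W sin 26° + μN  with W sin 26° = 1234 N.
Solving the pair for P and N: P = 2071 N, N = 1856 N (and f = μN = 723.9 N).

N ≈ 1860 N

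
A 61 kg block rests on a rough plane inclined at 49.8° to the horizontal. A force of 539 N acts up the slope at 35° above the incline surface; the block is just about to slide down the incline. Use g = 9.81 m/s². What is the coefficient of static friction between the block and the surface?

On the verge of sliding down the incline, friction is at its maximum μN and acts up the slope.
Perpendicular to incline: N = W cos 49.8° − P sin 35° = 386.2 − 309.2 = 77.09 N.
Along incline: P cos 35° + μN = W sin 49.8° → μ = (W sin 49.8° − P cos 35°) / N = 0.2016.

μ ≈ 0.202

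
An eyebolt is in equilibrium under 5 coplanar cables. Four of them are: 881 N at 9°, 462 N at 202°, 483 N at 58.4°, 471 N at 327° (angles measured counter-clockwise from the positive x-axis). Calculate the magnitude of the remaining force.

Sum the known components: ΣF_x = 1090 N, ΣF_y = 119.6 N.
For equilibrium the remaining force must supply (−ΣF_x, −ΣF_y) = (-1090, -119.6) N.
Magnitude = √((-1090)² + (-119.6)²) = 1096 N; direction = atan2(-119.6, -1090) = 186.3°.

F ≈ 1100 N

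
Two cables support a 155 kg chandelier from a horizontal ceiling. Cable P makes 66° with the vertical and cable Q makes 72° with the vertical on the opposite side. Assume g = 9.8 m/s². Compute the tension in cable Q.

Angles from the horizontal: cable P is 90° − 66° = 24°, cable Q is 90° − 72° = 18°.
Weight W = 155 × 9.8 = 1519 N acts straight down.
Horizontal: T_P cos 24° = T_Q cos 18°  →  T_P = 1.041 T_Q.
Vertical: T_P sin 24° + T_Q sin 18° = 1519.
Substituting the horizontal relation into the vertical equation gives 0.7325 T_Q = 1519, so T_Q = 2074 N.

T_Q ≈ 2070 N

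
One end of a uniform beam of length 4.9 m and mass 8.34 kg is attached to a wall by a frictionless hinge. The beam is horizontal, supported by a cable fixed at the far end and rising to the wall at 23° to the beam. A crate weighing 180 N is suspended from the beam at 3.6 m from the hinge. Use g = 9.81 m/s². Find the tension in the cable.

T ≈ 443 N

Take torques about the hinge: T sin 23° · 4.9 = 8.34×9.81×2.45 + 180×3.6 = 848.45 N·m.
So T = 848.45 / (0.3907 × 4.9) = 443.15 N.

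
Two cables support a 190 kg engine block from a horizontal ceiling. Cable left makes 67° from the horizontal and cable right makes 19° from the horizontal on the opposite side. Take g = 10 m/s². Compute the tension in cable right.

Weight W = 190 × 10 = 1900 N acts straight down.
Horizontal: T_left cos 67° = T_right cos 19°  →  T_left = 2.42 T_right.
Vertical: T_left sin 67° + T_right sin 19° = 1900.
Substituting the horizontal relation into the vertical equation gives 2.553 T_right = 1900, so T_right = 744.2 N.

T_right ≈ 744 N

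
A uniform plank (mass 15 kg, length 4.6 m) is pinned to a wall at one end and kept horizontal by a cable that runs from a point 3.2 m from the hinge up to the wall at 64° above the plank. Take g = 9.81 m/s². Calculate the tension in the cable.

T ≈ 118 N

Take torques about the hinge: T sin 64° · 3.2 = 15×9.81×2.3 = 338.44 N·m.
So T = 338.44 / (0.8988 × 3.2) = 117.67 N.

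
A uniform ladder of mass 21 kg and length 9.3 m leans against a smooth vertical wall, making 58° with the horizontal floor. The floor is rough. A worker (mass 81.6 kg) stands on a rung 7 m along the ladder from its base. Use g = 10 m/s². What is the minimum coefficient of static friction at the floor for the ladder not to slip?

μ_min ≈ 0.438

ΣF_y = 0: N_floor = 21×10 + 81.6×10 = 1026 N.
Torques about the foot: N_wall · 9.3 sin 58° = 21×10×4.65 cos 58° + 81.6×10×7 cos 58° → N_wall = 449.4 N.
ΣF_x = 0: f_floor = N_wall = 449.4 N.
μ_min = f_floor / N_floor = 449.4 / 1026 = 0.438.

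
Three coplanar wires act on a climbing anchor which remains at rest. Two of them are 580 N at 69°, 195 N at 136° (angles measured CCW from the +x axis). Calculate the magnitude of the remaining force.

Sum the known components: ΣF_x = 67.58 N, ΣF_y = 676.9 N.
For equilibrium the remaining force must supply (−ΣF_x, −ΣF_y) = (-67.58, -676.9) N.
Magnitude = √((-67.58)² + (-676.9)²) = 680.3 N; direction = atan2(-676.9, -67.58) = 264.3°.

F ≈ 680 N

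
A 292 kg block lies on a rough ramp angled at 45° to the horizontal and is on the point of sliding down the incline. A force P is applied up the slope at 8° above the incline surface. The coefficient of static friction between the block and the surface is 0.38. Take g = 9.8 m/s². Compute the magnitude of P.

On the verge of sliding down the incline, friction equals μN and acts up the slope.
Perpendicular: N + P sin 8° = W cos 45° = 2023 N.
Along incline: P cos 8° + μN = W sin 45° with W sin 45° = 2023 N.
Solving the pair for P and N: P = 1338 N, N = 1837 N (and f = μN = 698.1 N).

P ≈ 1340 N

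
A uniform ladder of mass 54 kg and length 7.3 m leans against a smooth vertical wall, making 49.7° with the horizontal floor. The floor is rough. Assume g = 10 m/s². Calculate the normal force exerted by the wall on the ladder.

Torques about the foot: N_wall · 7.3 sin 49.7° = 54×10×3.65 cos 49.7° → N_wall = 228.98 N.

N_wall ≈ 229 N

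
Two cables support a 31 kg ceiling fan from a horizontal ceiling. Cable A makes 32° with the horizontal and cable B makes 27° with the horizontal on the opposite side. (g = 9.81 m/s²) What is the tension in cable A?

Weight W = 31 × 9.81 = 304.1 N acts straight down.
Horizontal: T_A cos 32° = T_B cos 27°  →  T_B = 0.9518 T_A.
Vertical: T_A sin 32° + T_B sin 27° = 304.1.
Substituting the horizontal relation into the vertical equation gives 0.962 T_A = 304.1, so T_A = 316.1 N.

T_A ≈ 316 N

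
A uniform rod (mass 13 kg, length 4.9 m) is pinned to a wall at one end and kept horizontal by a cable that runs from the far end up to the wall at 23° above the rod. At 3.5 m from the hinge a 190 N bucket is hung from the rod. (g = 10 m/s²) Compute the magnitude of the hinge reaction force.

Take torques about the hinge: T sin 23° · 4.9 = 13×10×2.45 + 190×3.5 = 983.5 N·m.
So T = 983.5 / (0.3907 × 4.9) = 513.69 N.
ΣF_x = 0: H_x = T cos 23° = 472.85 N.
ΣF_y = 0: H_y = (13×10 + 190) − T sin 23° = 320 − 200.71 = 119.29 N.
|H| = √(H_x² + H_y²) = √((472.85)² + (119.29)²) = 487.67 N.

|H| ≈ 488 N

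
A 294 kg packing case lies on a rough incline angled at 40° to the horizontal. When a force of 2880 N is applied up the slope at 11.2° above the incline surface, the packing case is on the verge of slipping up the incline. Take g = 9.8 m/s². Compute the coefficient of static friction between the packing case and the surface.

On the verge of sliding up the incline, friction is at its maximum μN and acts down the slope.
Perpendicular to incline: N = W cos 40° − P sin 11.2° = 2207 − 559.4 = 1648 N.
Along incline: P cos 11.2° − μN = W sin 40° → μ = −(W sin 40° − P cos 11.2°) / N = 0.5906.

μ ≈ 0.591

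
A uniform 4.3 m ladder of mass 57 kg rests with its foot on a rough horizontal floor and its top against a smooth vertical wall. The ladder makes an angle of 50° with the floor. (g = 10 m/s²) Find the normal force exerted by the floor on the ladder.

ΣF_y = 0: N_floor = 57×10 = 570 N.

N_floor ≈ 570 N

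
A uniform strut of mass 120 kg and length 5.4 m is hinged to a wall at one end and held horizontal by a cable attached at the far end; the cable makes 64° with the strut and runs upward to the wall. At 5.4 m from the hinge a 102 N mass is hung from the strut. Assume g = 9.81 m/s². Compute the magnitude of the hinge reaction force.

Take torques about the hinge: T sin 64° · 5.4 = 120×9.81×2.7 + 102×5.4 = 3729.2 N·m.
So T = 3729.2 / (0.8988 × 5.4) = 768.36 N.
ΣF_x = 0: H_x = T cos 64° = 336.83 N.
ΣF_y = 0: H_y = (120×9.81 + 102) − T sin 64° = 1279.2 − 690.6 = 588.6 N.
|H| = √(H_x² + H_y²) = √((336.83)² + (588.6)²) = 678.16 N.

|H| ≈ 678 N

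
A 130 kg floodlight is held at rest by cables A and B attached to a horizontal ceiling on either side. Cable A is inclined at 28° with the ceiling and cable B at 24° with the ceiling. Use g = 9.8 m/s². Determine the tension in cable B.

T_B ≈ 1430 N

Weight W = 130 × 9.8 = 1274 N acts straight down.
Horizontal: T_A cos 28° = T_B cos 24°  →  T_A = 1.035 T_B.
Vertical: T_A sin 28° + T_B sin 24° = 1274.
Substituting the horizontal relation into the vertical equation gives 0.8925 T_B = 1274, so T_B = 1427 N.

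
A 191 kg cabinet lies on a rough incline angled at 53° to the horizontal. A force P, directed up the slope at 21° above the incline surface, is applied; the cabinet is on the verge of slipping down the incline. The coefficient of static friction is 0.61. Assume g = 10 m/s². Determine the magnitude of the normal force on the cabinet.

N ≈ 736 N

On the verge of sliding down the incline, friction equals μN and acts up the slope.
Perpendicular: N + P sin 21° = W cos 53° = 1149 N.
Along incline: P cos 21° + μN = W sin 53° with W sin 53° = 1525 N.
Solving the pair for P and N: P = 1153 N, N = 736.3 N (and f = μN = 449.2 N).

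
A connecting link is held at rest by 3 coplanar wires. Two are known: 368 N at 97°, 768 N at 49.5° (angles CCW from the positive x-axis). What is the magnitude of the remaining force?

F ≈ 1050 N

Sum the known components: ΣF_x = 453.9 N, ΣF_y = 949.2 N.
For equilibrium the remaining force must supply (−ΣF_x, −ΣF_y) = (-453.9, -949.2) N.
Magnitude = √((-453.9)² + (-949.2)²) = 1052 N; direction = atan2(-949.2, -453.9) = 244.4°.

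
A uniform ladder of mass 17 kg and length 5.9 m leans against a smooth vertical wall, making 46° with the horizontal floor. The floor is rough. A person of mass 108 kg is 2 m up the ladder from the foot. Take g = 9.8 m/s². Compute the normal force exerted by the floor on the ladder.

N_floor ≈ 1220 N

ΣF_y = 0: N_floor = 17×9.8 + 108×9.8 = 1225 N.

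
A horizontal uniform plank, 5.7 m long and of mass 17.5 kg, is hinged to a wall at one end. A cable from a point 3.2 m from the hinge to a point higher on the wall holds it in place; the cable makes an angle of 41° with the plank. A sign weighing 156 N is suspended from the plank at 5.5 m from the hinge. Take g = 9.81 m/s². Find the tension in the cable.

Take torques about the hinge: T sin 41° · 3.2 = 17.5×9.81×2.85 + 156×5.5 = 1347.3 N·m.
So T = 1347.3 / (0.6561 × 3.2) = 641.75 N.

T ≈ 642 N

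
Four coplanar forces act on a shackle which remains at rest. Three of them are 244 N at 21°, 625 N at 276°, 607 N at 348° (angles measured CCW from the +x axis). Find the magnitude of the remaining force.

F ≈ 1110 N

Sum the known components: ΣF_x = 886.9 N, ΣF_y = -660.3 N.
For equilibrium the remaining force must supply (−ΣF_x, −ΣF_y) = (-886.9, 660.3) N.
Magnitude = √((-886.9)² + (660.3)²) = 1106 N; direction = atan2(660.3, -886.9) = 143.3°.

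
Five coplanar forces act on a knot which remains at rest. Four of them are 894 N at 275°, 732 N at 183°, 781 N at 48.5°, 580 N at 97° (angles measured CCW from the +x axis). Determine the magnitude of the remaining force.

Sum the known components: ΣF_x = -206.3 N, ΣF_y = 231.7 N.
For equilibrium the remaining force must supply (−ΣF_x, −ΣF_y) = (206.3, -231.7) N.
Magnitude = √((206.3)² + (-231.7)²) = 310.2 N; direction = atan2(-231.7, 206.3) = 311.7°.

F ≈ 310 N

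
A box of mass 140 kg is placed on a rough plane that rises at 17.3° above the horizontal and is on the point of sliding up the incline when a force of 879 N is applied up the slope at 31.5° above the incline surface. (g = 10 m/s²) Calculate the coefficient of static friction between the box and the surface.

μ ≈ 0.380

On the verge of sliding up the incline, friction is at its maximum μN and acts down the slope.
Perpendicular to incline: N = W cos 17.3° − P sin 31.5° = 1337 − 459.3 = 877.4 N.
Along incline: P cos 31.5° − μN = W sin 17.3° → μ = −(W sin 17.3° − P cos 31.5°) / N = 0.3797.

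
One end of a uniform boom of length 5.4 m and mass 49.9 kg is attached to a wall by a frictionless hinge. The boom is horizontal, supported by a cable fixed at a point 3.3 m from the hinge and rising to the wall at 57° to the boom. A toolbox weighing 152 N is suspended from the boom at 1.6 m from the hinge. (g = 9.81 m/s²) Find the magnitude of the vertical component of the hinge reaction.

Take torques about the hinge: T sin 57° · 3.3 = 49.9×9.81×2.7 + 152×1.6 = 1564.9 N·m.
So T = 1564.9 / (0.8387 × 3.3) = 565.43 N.
ΣF_y = 0: H_y = (49.9×9.81 + 152) − T sin 57° = 641.52 − 474.21 = 167.31 N.

|H_y| ≈ 167 N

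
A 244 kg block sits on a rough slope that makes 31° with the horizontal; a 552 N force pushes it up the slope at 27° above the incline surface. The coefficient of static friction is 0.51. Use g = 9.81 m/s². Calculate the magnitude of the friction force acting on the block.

f ≈ 741 N

Axes along / perpendicular to the incline. W sin 31° = 1233 N down-slope; W cos 31° = 2052 N into the surface.
Perpendicular: N = W cos 31° − P sin 27° = 2052 − 250.6 = 1801 N.
Along incline: P cos 27° + f = W sin 31° (friction acts up-slope) → f = 1233 − 491.8 = 741 N.
|f| = 741 N ≤ μN = 918.6 N, so the block is indeed static.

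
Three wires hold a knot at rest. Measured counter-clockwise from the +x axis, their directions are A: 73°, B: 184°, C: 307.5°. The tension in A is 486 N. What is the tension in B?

Resolve: ΣF_x = 486 cos 73° + T_B cos 184° + T_C cos 307.5° = 0.
        ΣF_y = 486 sin 73° + T_B sin 184° + T_C sin 307.5° = 0.
The known terms sum to (142.1, 464.8) N, so -0.9976 T_B + 0.6088 T_C = -142.1 and -0.0698 T_B − 0.7934 T_C = -464.8.
Solving simultaneously: T_B = 474.5 N, T_C = 544.1 N.

T_B ≈ 474 N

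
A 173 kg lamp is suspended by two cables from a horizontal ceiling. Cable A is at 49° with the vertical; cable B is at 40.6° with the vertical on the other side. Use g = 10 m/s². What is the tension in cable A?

Angles from the horizontal: cable A is 90° − 49° = 41°, cable B is 90° − 40.6° = 49.4°.
Weight W = 173 × 10 = 1730 N acts straight down.
Horizontal: T_A cos 41° = T_B cos 49.4°  →  T_B = 1.16 T_A.
Vertical: T_A sin 41° + T_B sin 49.4° = 1730.
Substituting the horizontal relation into the vertical equation gives 1.537 T_A = 1730, so T_A = 1126 N.

T_A ≈ 1130 N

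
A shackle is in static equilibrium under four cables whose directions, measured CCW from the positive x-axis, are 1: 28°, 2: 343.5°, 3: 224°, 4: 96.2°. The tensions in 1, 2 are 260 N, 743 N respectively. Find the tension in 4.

Resolve: ΣF_x = 260 cos 28° + 743 cos 343.5° + T_3 cos 224° + T_4 cos 96.2° = 0.
        ΣF_y = 260 sin 28° + 743 sin 343.5° + T_3 sin 224° + T_4 sin 96.2° = 0.
The known terms sum to (942, -88.96) N, so -0.7193 T_3 − 0.1080 T_4 = -942 and -0.6947 T_3 + 0.9942 T_4 = 88.96.
Solving simultaneously: T_3 = 1173 N, T_4 = 909.1 N.

T_4 ≈ 909 N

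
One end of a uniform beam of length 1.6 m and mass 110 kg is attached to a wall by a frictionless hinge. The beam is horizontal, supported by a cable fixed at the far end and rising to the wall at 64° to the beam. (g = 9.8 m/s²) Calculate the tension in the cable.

Take torques about the hinge: T sin 64° · 1.6 = 110×9.8×0.8 = 862.4 N·m.
So T = 862.4 / (0.8988 × 1.6) = 599.69 N.

T ≈ 600 N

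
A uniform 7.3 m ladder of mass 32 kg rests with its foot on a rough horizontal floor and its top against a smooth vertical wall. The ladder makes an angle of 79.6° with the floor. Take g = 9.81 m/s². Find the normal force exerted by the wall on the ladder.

Torques about the foot: N_wall · 7.3 sin 79.6° = 32×9.81×3.65 cos 79.6° → N_wall = 28.808 N.

N_wall ≈ 28.8 N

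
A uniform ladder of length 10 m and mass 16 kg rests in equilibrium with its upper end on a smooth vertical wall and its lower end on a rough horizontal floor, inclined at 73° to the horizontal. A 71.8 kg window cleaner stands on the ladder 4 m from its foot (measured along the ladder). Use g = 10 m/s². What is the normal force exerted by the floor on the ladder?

ΣF_y = 0: N_floor = 16×10 + 71.8×10 = 878 N.

N_floor ≈ 878 N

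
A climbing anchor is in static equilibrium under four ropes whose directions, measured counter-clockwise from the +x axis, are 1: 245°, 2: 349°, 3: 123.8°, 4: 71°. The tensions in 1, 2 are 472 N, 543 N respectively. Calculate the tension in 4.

Resolve: ΣF_x = 472 cos 245° + 543 cos 349° + T_3 cos 123.8° + T_4 cos 71° = 0.
        ΣF_y = 472 sin 245° + 543 sin 349° + T_3 sin 123.8° + T_4 sin 71° = 0.
The known terms sum to (333.5, -531.4) N, so -0.5563 T_3 + 0.3256 T_4 = -333.5 and 0.8310 T_3 + 0.9455 T_4 = 531.4.
Solving simultaneously: T_3 = 613.1 N, T_4 = 23.14 N.

T_4 ≈ 23.1 N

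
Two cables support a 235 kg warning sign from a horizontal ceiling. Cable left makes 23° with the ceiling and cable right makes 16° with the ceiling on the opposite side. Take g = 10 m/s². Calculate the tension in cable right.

Weight W = 235 × 10 = 2350 N acts straight down.
Horizontal: T_left cos 23° = T_right cos 16°  →  T_left = 1.044 T_right.
Vertical: T_left sin 23° + T_right sin 16° = 2350.
Substituting the horizontal relation into the vertical equation gives 0.6837 T_right = 2350, so T_right = 3437 N.

T_right ≈ 3440 N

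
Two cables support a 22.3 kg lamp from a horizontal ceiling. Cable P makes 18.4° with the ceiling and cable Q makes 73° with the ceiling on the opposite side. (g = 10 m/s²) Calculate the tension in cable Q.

T_Q ≈ 212 N

Weight W = 22.3 × 10 = 223 N acts straight down.
Horizontal: T_P cos 18.4° = T_Q cos 73°  →  T_P = 0.3081 T_Q.
Vertical: T_P sin 18.4° + T_Q sin 73° = 223.
Substituting the horizontal relation into the vertical equation gives 1.054 T_Q = 223, so T_Q = 211.7 N.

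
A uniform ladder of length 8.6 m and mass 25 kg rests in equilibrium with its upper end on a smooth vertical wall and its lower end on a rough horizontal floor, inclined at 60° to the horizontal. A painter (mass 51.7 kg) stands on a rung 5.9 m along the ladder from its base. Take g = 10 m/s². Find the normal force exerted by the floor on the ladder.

ΣF_y = 0: N_floor = 25×10 + 51.7×10 = 767 N.

N_floor ≈ 767 N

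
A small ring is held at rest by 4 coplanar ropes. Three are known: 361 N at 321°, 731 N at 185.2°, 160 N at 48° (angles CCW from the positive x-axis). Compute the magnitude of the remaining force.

F ≈ 383 N

Sum the known components: ΣF_x = -340.4 N, ΣF_y = -174.5 N.
For equilibrium the remaining force must supply (−ΣF_x, −ΣF_y) = (340.4, 174.5) N.
Magnitude = √((340.4)² + (174.5)²) = 382.5 N; direction = atan2(174.5, 340.4) = 27.1°.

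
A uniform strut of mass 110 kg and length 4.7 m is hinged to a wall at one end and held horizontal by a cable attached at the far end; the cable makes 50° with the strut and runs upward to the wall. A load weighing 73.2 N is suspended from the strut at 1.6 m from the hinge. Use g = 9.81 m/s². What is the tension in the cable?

T ≈ 737 N

Take torques about the hinge: T sin 50° · 4.7 = 110×9.81×2.35 + 73.2×1.6 = 2653 N·m.
So T = 2653 / (0.7660 × 4.7) = 736.86 N.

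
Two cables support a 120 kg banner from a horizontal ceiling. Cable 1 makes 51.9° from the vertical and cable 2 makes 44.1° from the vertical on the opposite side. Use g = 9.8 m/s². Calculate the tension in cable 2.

Angles from the horizontal: cable 1 is 90° − 51.9° = 38.1°, cable 2 is 90° − 44.1° = 45.9°.
Weight W = 120 × 9.8 = 1176 N acts straight down.
Horizontal: T_1 cos 38.1° = T_2 cos 45.9°  →  T_1 = 0.8843 T_2.
Vertical: T_1 sin 38.1° + T_2 sin 45.9° = 1176.
Substituting the horizontal relation into the vertical equation gives 1.264 T_2 = 1176, so T_2 = 930.5 N.

T_2 ≈ 931 N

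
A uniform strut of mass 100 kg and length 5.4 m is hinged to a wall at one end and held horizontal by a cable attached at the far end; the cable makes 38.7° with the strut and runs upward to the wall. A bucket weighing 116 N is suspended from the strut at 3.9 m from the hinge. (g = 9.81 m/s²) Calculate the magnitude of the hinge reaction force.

|H| ≈ 887 N

Take torques about the hinge: T sin 38.7° · 5.4 = 100×9.81×2.7 + 116×3.9 = 3101.1 N·m.
So T = 3101.1 / (0.6252 × 5.4) = 918.49 N.
ΣF_x = 0: H_x = T cos 38.7° = 716.82 N.
ΣF_y = 0: H_y = (100×9.81 + 116) − T sin 38.7° = 1097 − 574.28 = 522.72 N.
|H| = √(H_x² + H_y²) = √((716.82)² + (522.72)²) = 887.17 N.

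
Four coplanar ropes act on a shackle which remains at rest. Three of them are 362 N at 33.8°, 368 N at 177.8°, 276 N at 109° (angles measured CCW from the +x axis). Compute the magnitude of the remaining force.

Sum the known components: ΣF_x = -156.8 N, ΣF_y = 476.5 N.
For equilibrium the remaining force must supply (−ΣF_x, −ΣF_y) = (156.8, -476.5) N.
Magnitude = √((156.8)² + (-476.5)²) = 501.6 N; direction = atan2(-476.5, 156.8) = 288.2°.

F ≈ 502 N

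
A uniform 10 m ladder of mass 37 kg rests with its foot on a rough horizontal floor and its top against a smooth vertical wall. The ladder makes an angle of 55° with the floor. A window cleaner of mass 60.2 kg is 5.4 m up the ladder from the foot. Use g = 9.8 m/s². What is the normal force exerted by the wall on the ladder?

N_wall ≈ 350 N

Torques about the foot: N_wall · 10 sin 55° = 37×9.8×5 cos 55° + 60.2×9.8×5.4 cos 55° → N_wall = 350.02 N.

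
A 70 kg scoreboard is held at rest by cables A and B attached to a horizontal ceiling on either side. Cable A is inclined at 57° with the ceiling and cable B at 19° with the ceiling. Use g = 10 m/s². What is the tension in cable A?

Weight W = 70 × 10 = 700 N acts straight down.
Horizontal: T_A cos 57° = T_B cos 19°  →  T_B = 0.576 T_A.
Vertical: T_A sin 57° + T_B sin 19° = 700.
Substituting the horizontal relation into the vertical equation gives 1.026 T_A = 700, so T_A = 682.1 N.

T_A ≈ 682 N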